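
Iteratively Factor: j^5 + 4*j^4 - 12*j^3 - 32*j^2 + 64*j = (j + 4)*(j^4 - 12*j^2 + 16*j) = (j - 2)*(j + 4)*(j^3 + 2*j^2 - 8*j) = (j - 2)^2*(j + 4)*(j^2 + 4*j) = j*(j - 2)^2*(j + 4)*(j + 4)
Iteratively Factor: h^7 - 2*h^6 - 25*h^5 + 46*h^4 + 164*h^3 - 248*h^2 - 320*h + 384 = (h + 2)*(h^6 - 4*h^5 - 17*h^4 + 80*h^3 + 4*h^2 - 256*h + 192) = (h - 2)*(h + 2)*(h^5 - 2*h^4 - 21*h^3 + 38*h^2 + 80*h - 96) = (h - 4)*(h - 2)*(h + 2)*(h^4 + 2*h^3 - 13*h^2 - 14*h + 24) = (h - 4)*(h - 2)*(h - 1)*(h + 2)*(h^3 + 3*h^2 - 10*h - 24) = (h - 4)*(h - 3)*(h - 2)*(h - 1)*(h + 2)*(h^2 + 6*h + 8) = (h - 4)*(h - 3)*(h - 2)*(h - 1)*(h + 2)^2*(h + 4)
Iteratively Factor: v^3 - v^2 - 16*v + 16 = (v - 4)*(v^2 + 3*v - 4) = (v - 4)*(v - 1)*(v + 4)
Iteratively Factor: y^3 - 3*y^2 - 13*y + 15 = (y + 3)*(y^2 - 6*y + 5) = (y - 5)*(y + 3)*(y - 1)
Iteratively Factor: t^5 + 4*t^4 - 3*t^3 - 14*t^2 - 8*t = (t + 1)*(t^4 + 3*t^3 - 6*t^2 - 8*t) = (t + 1)^2*(t^3 + 2*t^2 - 8*t) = (t + 1)^2*(t + 4)*(t^2 - 2*t) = t*(t + 1)^2*(t + 4)*(t - 2)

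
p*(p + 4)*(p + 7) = p^3 + 11*p^2 + 28*p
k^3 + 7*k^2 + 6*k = k*(k + 1)*(k + 6)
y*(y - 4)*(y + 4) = y^3 - 16*y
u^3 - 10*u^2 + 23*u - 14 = (u - 7)*(u - 2)*(u - 1)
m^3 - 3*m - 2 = (m - 2)*(m + 1)^2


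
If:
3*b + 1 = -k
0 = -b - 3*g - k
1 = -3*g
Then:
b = -1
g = -1/3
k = 2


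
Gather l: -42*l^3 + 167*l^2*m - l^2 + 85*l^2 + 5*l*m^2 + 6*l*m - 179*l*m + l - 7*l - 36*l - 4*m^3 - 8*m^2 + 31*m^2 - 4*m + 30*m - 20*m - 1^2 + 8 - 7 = -42*l^3 + l^2*(167*m + 84) + l*(5*m^2 - 173*m - 42) - 4*m^3 + 23*m^2 + 6*m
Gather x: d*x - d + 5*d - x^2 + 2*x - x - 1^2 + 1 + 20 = 4*d - x^2 + x*(d + 1) + 20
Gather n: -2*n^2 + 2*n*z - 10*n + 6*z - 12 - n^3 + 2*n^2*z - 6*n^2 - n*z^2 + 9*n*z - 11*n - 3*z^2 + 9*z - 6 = -n^3 + n^2*(2*z - 8) + n*(-z^2 + 11*z - 21) - 3*z^2 + 15*z - 18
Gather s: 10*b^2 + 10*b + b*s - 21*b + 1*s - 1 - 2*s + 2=10*b^2 - 11*b + s*(b - 1) + 1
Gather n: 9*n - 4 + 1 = 9*n - 3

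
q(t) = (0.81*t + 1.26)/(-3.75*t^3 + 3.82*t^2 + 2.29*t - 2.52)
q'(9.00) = 0.00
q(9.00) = -0.00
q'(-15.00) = -0.00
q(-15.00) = -0.00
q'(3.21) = 0.04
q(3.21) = -0.05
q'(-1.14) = 0.39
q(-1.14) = 0.06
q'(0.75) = -60.27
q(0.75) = -7.92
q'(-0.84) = 32.78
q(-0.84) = 1.22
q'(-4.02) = -0.00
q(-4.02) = -0.01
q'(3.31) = 0.04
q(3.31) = -0.04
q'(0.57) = -12.75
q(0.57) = -2.58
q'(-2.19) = 0.00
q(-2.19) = -0.01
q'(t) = (0.81*t + 1.26)*(11.25*t^2 - 7.64*t - 2.29)/(-3.75*t^3 + 3.82*t^2 + 2.29*t - 2.52)^2 + 0.81/(-3.75*t^3 + 3.82*t^2 + 2.29*t - 2.52) = (6.075*t^3 + 11.0808*t^2 - 9.6264*t - 4.9266)/(14.0625*t^6 - 28.65*t^5 - 2.5826*t^4 + 36.3956*t^3 - 14.0087*t^2 - 11.5416*t + 6.3504)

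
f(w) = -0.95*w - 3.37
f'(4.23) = -0.95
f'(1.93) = -0.95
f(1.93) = -5.20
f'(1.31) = -0.95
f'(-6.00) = -0.95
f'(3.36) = -0.95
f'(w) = -0.950000000000000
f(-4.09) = 0.52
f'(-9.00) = -0.95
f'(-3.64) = -0.95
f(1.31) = -4.61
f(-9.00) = 5.18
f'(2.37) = -0.95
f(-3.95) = 0.38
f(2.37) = -5.62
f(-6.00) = 2.33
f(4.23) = -7.39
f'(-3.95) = -0.95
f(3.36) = -6.56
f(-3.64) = 0.09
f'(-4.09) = -0.95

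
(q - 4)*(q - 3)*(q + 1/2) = q^3 - 13*q^2/2 + 17*q/2 + 6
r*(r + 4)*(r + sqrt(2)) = r^3 + sqrt(2)*r^2 + 4*r^2 + 4*sqrt(2)*r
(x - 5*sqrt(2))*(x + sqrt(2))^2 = x^3 - 3*sqrt(2)*x^2 - 18*x - 10*sqrt(2)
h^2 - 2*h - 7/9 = (h - 7/3)*(h + 1/3)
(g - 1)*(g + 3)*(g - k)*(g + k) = g^4 + 2*g^3 - g^2*k^2 - 3*g^2 - 2*g*k^2 + 3*k^2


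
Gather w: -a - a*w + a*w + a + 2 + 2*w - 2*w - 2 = 0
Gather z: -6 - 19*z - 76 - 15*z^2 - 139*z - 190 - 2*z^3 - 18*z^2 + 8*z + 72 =-2*z^3 - 33*z^2 - 150*z - 200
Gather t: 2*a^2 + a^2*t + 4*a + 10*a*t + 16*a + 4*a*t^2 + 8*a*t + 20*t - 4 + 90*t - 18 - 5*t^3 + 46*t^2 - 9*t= 2*a^2 + 20*a - 5*t^3 + t^2*(4*a + 46) + t*(a^2 + 18*a + 101) - 22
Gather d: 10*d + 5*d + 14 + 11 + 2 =15*d + 27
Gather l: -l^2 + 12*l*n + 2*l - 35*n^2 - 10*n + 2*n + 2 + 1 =-l^2 + l*(12*n + 2) - 35*n^2 - 8*n + 3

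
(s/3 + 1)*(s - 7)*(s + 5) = s^3/3 + s^2/3 - 41*s/3 - 35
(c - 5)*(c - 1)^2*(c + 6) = c^4 - c^3 - 31*c^2 + 61*c - 30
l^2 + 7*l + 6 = (l + 1)*(l + 6)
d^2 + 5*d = d*(d + 5)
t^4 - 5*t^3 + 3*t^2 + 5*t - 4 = (t - 4)*(t - 1)^2*(t + 1)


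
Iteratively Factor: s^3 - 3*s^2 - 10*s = (s)*(s^2 - 3*s - 10) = s*(s + 2)*(s - 5)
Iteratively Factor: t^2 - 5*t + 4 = (t - 4)*(t - 1)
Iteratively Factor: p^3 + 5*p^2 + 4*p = (p + 4)*(p^2 + p) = p*(p + 4)*(p + 1)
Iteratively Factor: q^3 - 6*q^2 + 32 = (q - 4)*(q^2 - 2*q - 8) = (q - 4)*(q + 2)*(q - 4)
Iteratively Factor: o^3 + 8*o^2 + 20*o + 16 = (o + 4)*(o^2 + 4*o + 4) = (o + 2)*(o + 4)*(o + 2)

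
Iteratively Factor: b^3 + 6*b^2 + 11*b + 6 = (b + 2)*(b^2 + 4*b + 3) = (b + 1)*(b + 2)*(b + 3)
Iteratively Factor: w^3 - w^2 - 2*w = (w)*(w^2 - w - 2) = w*(w + 1)*(w - 2)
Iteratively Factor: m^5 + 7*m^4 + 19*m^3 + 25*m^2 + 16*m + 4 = (m + 2)*(m^4 + 5*m^3 + 9*m^2 + 7*m + 2) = (m + 2)^2*(m^3 + 3*m^2 + 3*m + 1) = (m + 1)*(m + 2)^2*(m^2 + 2*m + 1) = (m + 1)^2*(m + 2)^2*(m + 1)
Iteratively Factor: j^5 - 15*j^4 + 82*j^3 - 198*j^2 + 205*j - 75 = (j - 5)*(j^4 - 10*j^3 + 32*j^2 - 38*j + 15) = (j - 5)*(j - 3)*(j^3 - 7*j^2 + 11*j - 5) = (j - 5)*(j - 3)*(j - 1)*(j^2 - 6*j + 5) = (j - 5)^2*(j - 3)*(j - 1)*(j - 1)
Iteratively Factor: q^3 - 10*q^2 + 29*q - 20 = (q - 1)*(q^2 - 9*q + 20) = (q - 4)*(q - 1)*(q - 5)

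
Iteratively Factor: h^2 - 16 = (h + 4)*(h - 4)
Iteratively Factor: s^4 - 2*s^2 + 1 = (s - 1)*(s^3 + s^2 - s - 1) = (s - 1)^2*(s^2 + 2*s + 1) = (s - 1)^2*(s + 1)*(s + 1)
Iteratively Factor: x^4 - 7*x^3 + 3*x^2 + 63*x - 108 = (x - 3)*(x^3 - 4*x^2 - 9*x + 36) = (x - 3)*(x + 3)*(x^2 - 7*x + 12) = (x - 4)*(x - 3)*(x + 3)*(x - 3)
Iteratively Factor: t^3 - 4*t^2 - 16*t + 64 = (t + 4)*(t^2 - 8*t + 16) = (t - 4)*(t + 4)*(t - 4)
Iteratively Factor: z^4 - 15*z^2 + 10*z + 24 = (z - 2)*(z^3 + 2*z^2 - 11*z - 12) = (z - 2)*(z + 1)*(z^2 + z - 12) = (z - 2)*(z + 1)*(z + 4)*(z - 3)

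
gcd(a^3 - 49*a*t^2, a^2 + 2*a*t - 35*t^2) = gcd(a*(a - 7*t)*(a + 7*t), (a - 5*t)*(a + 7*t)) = a + 7*t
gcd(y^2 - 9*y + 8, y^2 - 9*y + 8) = y^2 - 9*y + 8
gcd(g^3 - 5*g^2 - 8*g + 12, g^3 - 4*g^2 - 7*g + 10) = g^2 + g - 2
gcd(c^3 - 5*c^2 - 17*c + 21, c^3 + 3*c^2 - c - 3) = c^2 + 2*c - 3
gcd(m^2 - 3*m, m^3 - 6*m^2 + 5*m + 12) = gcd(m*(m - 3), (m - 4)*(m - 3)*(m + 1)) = m - 3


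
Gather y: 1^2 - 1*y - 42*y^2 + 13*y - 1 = -42*y^2 + 12*y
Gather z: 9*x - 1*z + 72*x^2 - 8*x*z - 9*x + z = 72*x^2 - 8*x*z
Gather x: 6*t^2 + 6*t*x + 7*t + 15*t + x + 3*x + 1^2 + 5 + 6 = 6*t^2 + 22*t + x*(6*t + 4) + 12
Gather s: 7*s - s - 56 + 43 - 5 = 6*s - 18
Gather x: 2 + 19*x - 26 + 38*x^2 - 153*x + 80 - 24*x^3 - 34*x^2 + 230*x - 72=-24*x^3 + 4*x^2 + 96*x - 16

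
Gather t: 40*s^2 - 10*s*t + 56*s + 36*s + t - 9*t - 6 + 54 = 40*s^2 + 92*s + t*(-10*s - 8) + 48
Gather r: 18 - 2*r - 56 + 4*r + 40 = 2*r + 2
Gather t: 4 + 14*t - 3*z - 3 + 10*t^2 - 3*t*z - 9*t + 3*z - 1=10*t^2 + t*(5 - 3*z)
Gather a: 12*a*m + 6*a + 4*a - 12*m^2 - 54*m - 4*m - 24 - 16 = a*(12*m + 10) - 12*m^2 - 58*m - 40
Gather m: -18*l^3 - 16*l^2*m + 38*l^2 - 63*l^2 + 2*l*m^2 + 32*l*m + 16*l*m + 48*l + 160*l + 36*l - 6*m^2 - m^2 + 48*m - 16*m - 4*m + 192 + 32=-18*l^3 - 25*l^2 + 244*l + m^2*(2*l - 7) + m*(-16*l^2 + 48*l + 28) + 224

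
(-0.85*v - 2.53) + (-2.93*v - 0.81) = -3.78*v - 3.34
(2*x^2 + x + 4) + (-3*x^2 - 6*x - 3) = -x^2 - 5*x + 1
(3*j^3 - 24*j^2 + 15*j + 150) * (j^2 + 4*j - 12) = 3*j^5 - 12*j^4 - 117*j^3 + 498*j^2 + 420*j - 1800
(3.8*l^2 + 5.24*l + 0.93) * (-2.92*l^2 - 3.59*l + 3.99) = -11.096*l^4 - 28.9428*l^3 - 6.3652*l^2 + 17.5689*l + 3.7107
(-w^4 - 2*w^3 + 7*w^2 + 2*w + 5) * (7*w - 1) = -7*w^5 - 13*w^4 + 51*w^3 + 7*w^2 + 33*w - 5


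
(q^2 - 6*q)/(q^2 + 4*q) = (q - 6)/(q + 4)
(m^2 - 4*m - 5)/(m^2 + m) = (m - 5)/m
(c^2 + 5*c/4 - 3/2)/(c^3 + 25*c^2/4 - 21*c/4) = (c + 2)/(c*(c + 7))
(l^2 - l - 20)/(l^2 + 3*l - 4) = (l - 5)/(l - 1)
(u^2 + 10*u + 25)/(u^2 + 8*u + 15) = (u + 5)/(u + 3)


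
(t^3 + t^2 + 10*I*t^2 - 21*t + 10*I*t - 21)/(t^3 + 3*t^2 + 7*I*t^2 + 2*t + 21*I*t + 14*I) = (t + 3*I)/(t + 2)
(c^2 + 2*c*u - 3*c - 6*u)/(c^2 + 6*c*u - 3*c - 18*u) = (c + 2*u)/(c + 6*u)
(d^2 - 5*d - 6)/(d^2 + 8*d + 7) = (d - 6)/(d + 7)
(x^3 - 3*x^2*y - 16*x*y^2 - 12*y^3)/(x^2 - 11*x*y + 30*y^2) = (x^2 + 3*x*y + 2*y^2)/(x - 5*y)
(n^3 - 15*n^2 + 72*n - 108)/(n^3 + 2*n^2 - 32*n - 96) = (n^2 - 9*n + 18)/(n^2 + 8*n + 16)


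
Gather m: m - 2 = m - 2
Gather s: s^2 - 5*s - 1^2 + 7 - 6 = s^2 - 5*s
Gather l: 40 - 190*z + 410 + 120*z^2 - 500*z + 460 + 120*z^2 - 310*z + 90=240*z^2 - 1000*z + 1000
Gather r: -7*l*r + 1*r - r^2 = -r^2 + r*(1 - 7*l)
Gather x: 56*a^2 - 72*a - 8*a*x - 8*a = 56*a^2 - 8*a*x - 80*a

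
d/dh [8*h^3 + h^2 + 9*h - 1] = 24*h^2 + 2*h + 9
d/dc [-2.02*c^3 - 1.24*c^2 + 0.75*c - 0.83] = -6.06*c^2 - 2.48*c + 0.75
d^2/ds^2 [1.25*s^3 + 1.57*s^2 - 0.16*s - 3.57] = 7.5*s + 3.14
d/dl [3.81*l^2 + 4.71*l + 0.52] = 7.62*l + 4.71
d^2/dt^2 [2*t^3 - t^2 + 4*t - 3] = 12*t - 2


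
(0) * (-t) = 0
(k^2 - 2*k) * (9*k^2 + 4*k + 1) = 9*k^4 - 14*k^3 - 7*k^2 - 2*k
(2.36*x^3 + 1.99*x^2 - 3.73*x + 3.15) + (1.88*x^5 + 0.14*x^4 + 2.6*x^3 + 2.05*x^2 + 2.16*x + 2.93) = 1.88*x^5 + 0.14*x^4 + 4.96*x^3 + 4.04*x^2 - 1.57*x + 6.08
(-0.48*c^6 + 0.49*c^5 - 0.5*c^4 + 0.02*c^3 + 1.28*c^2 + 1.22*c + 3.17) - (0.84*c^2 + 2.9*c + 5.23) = -0.48*c^6 + 0.49*c^5 - 0.5*c^4 + 0.02*c^3 + 0.44*c^2 - 1.68*c - 2.06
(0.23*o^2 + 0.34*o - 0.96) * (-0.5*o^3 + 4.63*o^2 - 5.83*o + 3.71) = -0.115*o^5 + 0.8949*o^4 + 0.7133*o^3 - 5.5737*o^2 + 6.8582*o - 3.5616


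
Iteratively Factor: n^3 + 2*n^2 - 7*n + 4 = (n - 1)*(n^2 + 3*n - 4) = (n - 1)^2*(n + 4)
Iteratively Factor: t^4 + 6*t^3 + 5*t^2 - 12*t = (t - 1)*(t^3 + 7*t^2 + 12*t) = t*(t - 1)*(t^2 + 7*t + 12) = t*(t - 1)*(t + 3)*(t + 4)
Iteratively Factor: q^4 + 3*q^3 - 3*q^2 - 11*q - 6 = (q + 3)*(q^3 - 3*q - 2) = (q + 1)*(q + 3)*(q^2 - q - 2) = (q + 1)^2*(q + 3)*(q - 2)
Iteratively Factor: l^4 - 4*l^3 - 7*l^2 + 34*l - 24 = (l + 3)*(l^3 - 7*l^2 + 14*l - 8) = (l - 2)*(l + 3)*(l^2 - 5*l + 4) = (l - 4)*(l - 2)*(l + 3)*(l - 1)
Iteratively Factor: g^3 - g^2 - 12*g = (g)*(g^2 - g - 12) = g*(g - 4)*(g + 3)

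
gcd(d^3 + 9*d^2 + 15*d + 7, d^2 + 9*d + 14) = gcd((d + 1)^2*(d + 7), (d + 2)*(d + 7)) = d + 7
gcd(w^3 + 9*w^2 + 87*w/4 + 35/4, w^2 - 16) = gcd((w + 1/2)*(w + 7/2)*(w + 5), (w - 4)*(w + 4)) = 1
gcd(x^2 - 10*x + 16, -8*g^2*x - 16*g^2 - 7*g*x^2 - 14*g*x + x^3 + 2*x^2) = 1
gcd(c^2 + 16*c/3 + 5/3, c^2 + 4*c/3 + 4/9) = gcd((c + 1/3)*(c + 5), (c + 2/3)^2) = 1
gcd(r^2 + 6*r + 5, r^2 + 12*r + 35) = r + 5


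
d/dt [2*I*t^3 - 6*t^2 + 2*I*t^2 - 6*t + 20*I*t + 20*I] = 6*I*t^2 + 4*t*(-3 + I) - 6 + 20*I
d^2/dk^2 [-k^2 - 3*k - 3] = -2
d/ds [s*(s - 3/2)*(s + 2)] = 3*s^2 + s - 3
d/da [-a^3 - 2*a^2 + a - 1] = -3*a^2 - 4*a + 1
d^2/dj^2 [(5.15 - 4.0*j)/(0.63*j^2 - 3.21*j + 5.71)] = (-(1.26*j - 3.21)*(2.52*j - 6.42)*(4.0*j - 5.15) + (15.12*j - 32.169)*(0.63*j^2 - 3.21*j + 5.71))/(0.63*j^2 - 3.21*j + 5.71)^3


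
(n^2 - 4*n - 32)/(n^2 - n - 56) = (n + 4)/(n + 7)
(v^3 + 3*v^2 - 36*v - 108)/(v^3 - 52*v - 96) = (v^2 - 3*v - 18)/(v^2 - 6*v - 16)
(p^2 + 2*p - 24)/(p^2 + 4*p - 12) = (p - 4)/(p - 2)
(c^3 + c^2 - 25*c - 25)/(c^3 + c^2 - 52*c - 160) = (c^2 - 4*c - 5)/(c^2 - 4*c - 32)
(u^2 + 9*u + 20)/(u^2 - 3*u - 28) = (u + 5)/(u - 7)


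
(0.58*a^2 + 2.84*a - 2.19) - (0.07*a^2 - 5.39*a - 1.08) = 0.51*a^2 + 8.23*a - 1.11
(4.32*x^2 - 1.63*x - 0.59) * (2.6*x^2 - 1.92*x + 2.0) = 11.232*x^4 - 12.5324*x^3 + 10.2356*x^2 - 2.1272*x - 1.18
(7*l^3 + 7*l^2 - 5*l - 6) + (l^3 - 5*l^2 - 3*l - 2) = 8*l^3 + 2*l^2 - 8*l - 8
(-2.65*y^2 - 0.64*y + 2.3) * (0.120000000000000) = -0.318*y^2 - 0.0768*y + 0.276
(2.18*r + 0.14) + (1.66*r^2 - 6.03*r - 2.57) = 1.66*r^2 - 3.85*r - 2.43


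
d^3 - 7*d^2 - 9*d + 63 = (d - 7)*(d - 3)*(d + 3)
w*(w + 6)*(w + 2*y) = w^3 + 2*w^2*y + 6*w^2 + 12*w*y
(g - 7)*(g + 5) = g^2 - 2*g - 35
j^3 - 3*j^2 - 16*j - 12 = (j - 6)*(j + 1)*(j + 2)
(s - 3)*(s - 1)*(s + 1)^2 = s^4 - 2*s^3 - 4*s^2 + 2*s + 3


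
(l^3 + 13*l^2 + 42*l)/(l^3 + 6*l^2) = (l + 7)/l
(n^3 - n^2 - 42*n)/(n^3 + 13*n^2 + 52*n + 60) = n*(n - 7)/(n^2 + 7*n + 10)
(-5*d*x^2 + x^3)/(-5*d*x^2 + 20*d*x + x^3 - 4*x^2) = x/(x - 4)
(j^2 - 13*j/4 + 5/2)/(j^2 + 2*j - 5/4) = (4*j^2 - 13*j + 10)/(4*j^2 + 8*j - 5)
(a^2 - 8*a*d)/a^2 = (a - 8*d)/a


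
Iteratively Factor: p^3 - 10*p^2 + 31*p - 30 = (p - 5)*(p^2 - 5*p + 6) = (p - 5)*(p - 3)*(p - 2)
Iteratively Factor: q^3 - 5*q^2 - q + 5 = (q + 1)*(q^2 - 6*q + 5) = (q - 5)*(q + 1)*(q - 1)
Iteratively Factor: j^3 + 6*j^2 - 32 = (j + 4)*(j^2 + 2*j - 8) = (j + 4)^2*(j - 2)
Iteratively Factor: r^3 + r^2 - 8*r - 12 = (r + 2)*(r^2 - r - 6) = (r + 2)^2*(r - 3)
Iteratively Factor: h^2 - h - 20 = (h + 4)*(h - 5)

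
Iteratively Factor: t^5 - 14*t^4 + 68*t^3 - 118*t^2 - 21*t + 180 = (t - 3)*(t^4 - 11*t^3 + 35*t^2 - 13*t - 60) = (t - 3)^2*(t^3 - 8*t^2 + 11*t + 20) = (t - 4)*(t - 3)^2*(t^2 - 4*t - 5) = (t - 5)*(t - 4)*(t - 3)^2*(t + 1)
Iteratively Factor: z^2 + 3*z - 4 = (z + 4)*(z - 1)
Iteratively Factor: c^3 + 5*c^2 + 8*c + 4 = (c + 2)*(c^2 + 3*c + 2) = (c + 2)^2*(c + 1)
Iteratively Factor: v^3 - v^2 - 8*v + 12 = (v + 3)*(v^2 - 4*v + 4) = (v - 2)*(v + 3)*(v - 2)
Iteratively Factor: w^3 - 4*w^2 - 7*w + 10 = (w + 2)*(w^2 - 6*w + 5) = (w - 1)*(w + 2)*(w - 5)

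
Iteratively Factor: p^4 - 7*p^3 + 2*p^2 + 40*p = (p - 5)*(p^3 - 2*p^2 - 8*p) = (p - 5)*(p + 2)*(p^2 - 4*p) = (p - 5)*(p - 4)*(p + 2)*(p)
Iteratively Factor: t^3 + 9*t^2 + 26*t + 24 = (t + 2)*(t^2 + 7*t + 12) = (t + 2)*(t + 3)*(t + 4)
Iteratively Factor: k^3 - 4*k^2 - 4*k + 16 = (k - 2)*(k^2 - 2*k - 8) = (k - 2)*(k + 2)*(k - 4)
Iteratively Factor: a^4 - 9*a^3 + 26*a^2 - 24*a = (a - 2)*(a^3 - 7*a^2 + 12*a) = a*(a - 2)*(a^2 - 7*a + 12) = a*(a - 4)*(a - 2)*(a - 3)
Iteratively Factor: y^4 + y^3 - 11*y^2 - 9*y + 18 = (y + 2)*(y^3 - y^2 - 9*y + 9) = (y - 1)*(y + 2)*(y^2 - 9) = (y - 1)*(y + 2)*(y + 3)*(y - 3)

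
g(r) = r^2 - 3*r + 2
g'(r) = 2*r - 3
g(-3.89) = 28.80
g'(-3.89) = -10.78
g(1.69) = -0.21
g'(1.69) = 0.38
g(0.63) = 0.51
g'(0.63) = -1.74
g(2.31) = 0.41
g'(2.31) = 1.62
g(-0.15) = 2.47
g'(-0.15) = -3.30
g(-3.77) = 27.52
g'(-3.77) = -10.54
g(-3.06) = 20.54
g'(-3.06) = -9.12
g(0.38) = 1.00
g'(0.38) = -2.24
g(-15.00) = 272.00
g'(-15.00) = -33.00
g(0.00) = 2.00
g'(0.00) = -3.00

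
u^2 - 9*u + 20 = (u - 5)*(u - 4)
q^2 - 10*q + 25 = (q - 5)^2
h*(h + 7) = h^2 + 7*h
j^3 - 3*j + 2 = (j - 1)^2*(j + 2)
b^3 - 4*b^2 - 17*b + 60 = (b - 5)*(b - 3)*(b + 4)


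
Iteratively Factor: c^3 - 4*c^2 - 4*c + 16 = (c + 2)*(c^2 - 6*c + 8) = (c - 4)*(c + 2)*(c - 2)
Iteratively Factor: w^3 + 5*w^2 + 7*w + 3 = (w + 3)*(w^2 + 2*w + 1) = (w + 1)*(w + 3)*(w + 1)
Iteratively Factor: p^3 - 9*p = (p - 3)*(p^2 + 3*p) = (p - 3)*(p + 3)*(p)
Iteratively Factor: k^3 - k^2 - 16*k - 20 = (k + 2)*(k^2 - 3*k - 10) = (k - 5)*(k + 2)*(k + 2)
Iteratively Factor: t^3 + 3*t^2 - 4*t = (t)*(t^2 + 3*t - 4) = t*(t - 1)*(t + 4)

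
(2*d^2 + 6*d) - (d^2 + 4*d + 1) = d^2 + 2*d - 1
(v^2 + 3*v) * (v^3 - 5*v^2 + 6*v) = v^5 - 2*v^4 - 9*v^3 + 18*v^2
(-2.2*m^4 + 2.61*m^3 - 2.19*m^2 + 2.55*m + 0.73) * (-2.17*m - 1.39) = 4.774*m^5 - 2.6057*m^4 + 1.1244*m^3 - 2.4894*m^2 - 5.1286*m - 1.0147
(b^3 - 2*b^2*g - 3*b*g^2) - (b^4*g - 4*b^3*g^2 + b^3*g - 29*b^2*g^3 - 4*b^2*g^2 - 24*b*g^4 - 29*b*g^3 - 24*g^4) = -b^4*g + 4*b^3*g^2 - b^3*g + b^3 + 29*b^2*g^3 + 4*b^2*g^2 - 2*b^2*g + 24*b*g^4 + 29*b*g^3 - 3*b*g^2 + 24*g^4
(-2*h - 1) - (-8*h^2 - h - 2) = 8*h^2 - h + 1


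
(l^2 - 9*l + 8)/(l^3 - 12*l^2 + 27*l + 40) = (l - 1)/(l^2 - 4*l - 5)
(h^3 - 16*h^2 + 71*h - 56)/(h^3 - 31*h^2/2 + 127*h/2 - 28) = 2*(h - 1)/(2*h - 1)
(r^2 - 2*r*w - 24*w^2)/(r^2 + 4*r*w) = (r - 6*w)/r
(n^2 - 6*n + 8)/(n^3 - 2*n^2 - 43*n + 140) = (n - 2)/(n^2 + 2*n - 35)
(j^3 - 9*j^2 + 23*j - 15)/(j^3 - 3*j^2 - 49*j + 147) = (j^2 - 6*j + 5)/(j^2 - 49)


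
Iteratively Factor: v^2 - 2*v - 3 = (v + 1)*(v - 3)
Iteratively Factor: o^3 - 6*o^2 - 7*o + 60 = (o - 4)*(o^2 - 2*o - 15) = (o - 5)*(o - 4)*(o + 3)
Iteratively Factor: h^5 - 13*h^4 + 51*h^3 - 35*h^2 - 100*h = (h - 4)*(h^4 - 9*h^3 + 15*h^2 + 25*h) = h*(h - 4)*(h^3 - 9*h^2 + 15*h + 25) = h*(h - 5)*(h - 4)*(h^2 - 4*h - 5) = h*(h - 5)*(h - 4)*(h + 1)*(h - 5)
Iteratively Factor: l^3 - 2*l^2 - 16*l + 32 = (l - 4)*(l^2 + 2*l - 8) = (l - 4)*(l + 4)*(l - 2)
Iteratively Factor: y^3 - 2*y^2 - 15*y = (y + 3)*(y^2 - 5*y) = y*(y + 3)*(y - 5)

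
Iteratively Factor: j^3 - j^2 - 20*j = (j - 5)*(j^2 + 4*j) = (j - 5)*(j + 4)*(j)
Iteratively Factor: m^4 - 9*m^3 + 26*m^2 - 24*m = (m - 2)*(m^3 - 7*m^2 + 12*m) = m*(m - 2)*(m^2 - 7*m + 12) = m*(m - 4)*(m - 2)*(m - 3)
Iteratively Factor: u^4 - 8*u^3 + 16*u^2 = (u - 4)*(u^3 - 4*u^2) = u*(u - 4)*(u^2 - 4*u) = u*(u - 4)^2*(u)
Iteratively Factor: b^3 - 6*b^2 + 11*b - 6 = (b - 1)*(b^2 - 5*b + 6) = (b - 3)*(b - 1)*(b - 2)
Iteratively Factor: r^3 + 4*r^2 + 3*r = (r + 1)*(r^2 + 3*r) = r*(r + 1)*(r + 3)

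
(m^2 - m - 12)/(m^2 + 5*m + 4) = (m^2 - m - 12)/(m^2 + 5*m + 4)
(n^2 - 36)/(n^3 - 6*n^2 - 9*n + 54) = (n + 6)/(n^2 - 9)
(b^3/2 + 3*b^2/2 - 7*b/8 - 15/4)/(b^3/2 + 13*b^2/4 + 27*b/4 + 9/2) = (4*b^2 + 4*b - 15)/(2*(2*b^2 + 9*b + 9))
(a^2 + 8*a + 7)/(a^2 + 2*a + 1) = (a + 7)/(a + 1)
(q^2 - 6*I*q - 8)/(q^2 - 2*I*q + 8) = (q - 2*I)/(q + 2*I)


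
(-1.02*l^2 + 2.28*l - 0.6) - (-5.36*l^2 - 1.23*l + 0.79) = 4.34*l^2 + 3.51*l - 1.39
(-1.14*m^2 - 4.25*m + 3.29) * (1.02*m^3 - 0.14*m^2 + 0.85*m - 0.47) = -1.1628*m^5 - 4.1754*m^4 + 2.9818*m^3 - 3.5373*m^2 + 4.794*m - 1.5463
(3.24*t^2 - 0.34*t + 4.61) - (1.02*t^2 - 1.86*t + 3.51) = 2.22*t^2 + 1.52*t + 1.1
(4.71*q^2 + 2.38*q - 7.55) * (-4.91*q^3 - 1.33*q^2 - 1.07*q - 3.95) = -23.1261*q^5 - 17.9501*q^4 + 28.8654*q^3 - 11.1096*q^2 - 1.3225*q + 29.8225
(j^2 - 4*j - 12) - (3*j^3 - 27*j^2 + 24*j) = -3*j^3 + 28*j^2 - 28*j - 12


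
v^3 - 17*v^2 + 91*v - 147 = (v - 7)^2*(v - 3)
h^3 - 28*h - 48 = (h - 6)*(h + 2)*(h + 4)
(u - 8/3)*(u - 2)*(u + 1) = u^3 - 11*u^2/3 + 2*u/3 + 16/3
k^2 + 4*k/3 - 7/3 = (k - 1)*(k + 7/3)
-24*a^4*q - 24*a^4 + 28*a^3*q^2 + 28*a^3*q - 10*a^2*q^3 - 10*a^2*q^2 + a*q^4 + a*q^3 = (-6*a + q)*(-2*a + q)^2*(a*q + a)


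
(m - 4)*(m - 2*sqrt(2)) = m^2 - 4*m - 2*sqrt(2)*m + 8*sqrt(2)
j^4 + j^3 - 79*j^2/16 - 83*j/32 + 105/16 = (j - 3/2)*(j - 5/4)*(j + 7/4)*(j + 2)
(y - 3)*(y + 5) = y^2 + 2*y - 15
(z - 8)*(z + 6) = z^2 - 2*z - 48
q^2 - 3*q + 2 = (q - 2)*(q - 1)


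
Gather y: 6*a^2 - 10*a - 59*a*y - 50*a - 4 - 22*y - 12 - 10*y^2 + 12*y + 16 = 6*a^2 - 60*a - 10*y^2 + y*(-59*a - 10)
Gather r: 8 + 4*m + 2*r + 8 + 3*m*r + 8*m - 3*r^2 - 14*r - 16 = 12*m - 3*r^2 + r*(3*m - 12)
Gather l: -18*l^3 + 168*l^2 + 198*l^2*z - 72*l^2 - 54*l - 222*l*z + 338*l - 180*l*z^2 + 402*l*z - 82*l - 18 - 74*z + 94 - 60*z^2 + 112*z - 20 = -18*l^3 + l^2*(198*z + 96) + l*(-180*z^2 + 180*z + 202) - 60*z^2 + 38*z + 56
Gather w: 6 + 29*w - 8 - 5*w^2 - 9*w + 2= -5*w^2 + 20*w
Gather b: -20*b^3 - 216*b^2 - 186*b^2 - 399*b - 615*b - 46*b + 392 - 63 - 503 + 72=-20*b^3 - 402*b^2 - 1060*b - 102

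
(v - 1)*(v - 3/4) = v^2 - 7*v/4 + 3/4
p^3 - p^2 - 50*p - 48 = (p - 8)*(p + 1)*(p + 6)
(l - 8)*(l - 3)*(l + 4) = l^3 - 7*l^2 - 20*l + 96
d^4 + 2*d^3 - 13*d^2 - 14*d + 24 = (d - 3)*(d - 1)*(d + 2)*(d + 4)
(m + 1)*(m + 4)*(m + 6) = m^3 + 11*m^2 + 34*m + 24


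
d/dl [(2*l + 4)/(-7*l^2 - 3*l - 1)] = 2*(7*l^2 + 28*l + 5)/(49*l^4 + 42*l^3 + 23*l^2 + 6*l + 1)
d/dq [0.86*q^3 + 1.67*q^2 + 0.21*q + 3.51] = 2.58*q^2 + 3.34*q + 0.21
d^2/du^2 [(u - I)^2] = 2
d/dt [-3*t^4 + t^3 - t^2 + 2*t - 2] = -12*t^3 + 3*t^2 - 2*t + 2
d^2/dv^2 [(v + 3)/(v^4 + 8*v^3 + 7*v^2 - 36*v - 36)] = 2*(6*v^4 + 40*v^3 + 51*v^2 - 84*v + 124)/(v^9 + 15*v^8 + 51*v^7 - 151*v^6 - 768*v^5 + 636*v^4 + 2800*v^3 - 144*v^2 - 3456*v - 1728)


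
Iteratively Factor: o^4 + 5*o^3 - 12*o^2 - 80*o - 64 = (o + 1)*(o^3 + 4*o^2 - 16*o - 64) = (o + 1)*(o + 4)*(o^2 - 16) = (o - 4)*(o + 1)*(o + 4)*(o + 4)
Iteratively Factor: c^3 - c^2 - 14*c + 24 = (c + 4)*(c^2 - 5*c + 6) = (c - 3)*(c + 4)*(c - 2)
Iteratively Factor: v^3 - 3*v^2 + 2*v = (v)*(v^2 - 3*v + 2) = v*(v - 1)*(v - 2)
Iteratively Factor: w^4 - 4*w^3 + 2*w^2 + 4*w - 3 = (w + 1)*(w^3 - 5*w^2 + 7*w - 3) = (w - 1)*(w + 1)*(w^2 - 4*w + 3) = (w - 1)^2*(w + 1)*(w - 3)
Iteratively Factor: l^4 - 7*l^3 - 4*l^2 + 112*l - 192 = (l + 4)*(l^3 - 11*l^2 + 40*l - 48) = (l - 4)*(l + 4)*(l^2 - 7*l + 12) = (l - 4)^2*(l + 4)*(l - 3)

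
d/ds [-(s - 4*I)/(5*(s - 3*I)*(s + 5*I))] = (s^2 - 8*I*s - 7)/(5*(s^4 + 4*I*s^3 + 26*s^2 + 60*I*s + 225))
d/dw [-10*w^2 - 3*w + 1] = -20*w - 3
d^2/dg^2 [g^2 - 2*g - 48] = 2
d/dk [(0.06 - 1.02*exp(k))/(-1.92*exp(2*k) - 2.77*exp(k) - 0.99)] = (-1.9584*exp(2*k) + 0.2304*exp(k) + 1.176)*exp(k)/(3.6864*exp(4*k) + 10.6368*exp(3*k) + 11.4745*exp(2*k) + 5.4846*exp(k) + 0.9801)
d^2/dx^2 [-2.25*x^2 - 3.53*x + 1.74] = -4.50000000000000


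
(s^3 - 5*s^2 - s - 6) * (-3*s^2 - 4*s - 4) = -3*s^5 + 11*s^4 + 19*s^3 + 42*s^2 + 28*s + 24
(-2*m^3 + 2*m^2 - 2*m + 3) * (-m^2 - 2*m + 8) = 2*m^5 + 2*m^4 - 18*m^3 + 17*m^2 - 22*m + 24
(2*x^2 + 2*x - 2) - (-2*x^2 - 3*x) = 4*x^2 + 5*x - 2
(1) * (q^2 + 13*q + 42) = q^2 + 13*q + 42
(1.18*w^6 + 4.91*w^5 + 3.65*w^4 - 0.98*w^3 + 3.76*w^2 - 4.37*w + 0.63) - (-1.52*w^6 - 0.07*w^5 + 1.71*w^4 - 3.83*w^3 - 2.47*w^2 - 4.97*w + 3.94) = 2.7*w^6 + 4.98*w^5 + 1.94*w^4 + 2.85*w^3 + 6.23*w^2 + 0.6*w - 3.31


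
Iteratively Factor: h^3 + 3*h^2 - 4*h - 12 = (h + 3)*(h^2 - 4) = (h - 2)*(h + 3)*(h + 2)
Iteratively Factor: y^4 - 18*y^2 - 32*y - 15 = (y + 3)*(y^3 - 3*y^2 - 9*y - 5) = (y + 1)*(y + 3)*(y^2 - 4*y - 5) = (y + 1)^2*(y + 3)*(y - 5)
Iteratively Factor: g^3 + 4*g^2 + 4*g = (g + 2)*(g^2 + 2*g) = (g + 2)^2*(g)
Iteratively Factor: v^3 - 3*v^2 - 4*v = (v - 4)*(v^2 + v) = v*(v - 4)*(v + 1)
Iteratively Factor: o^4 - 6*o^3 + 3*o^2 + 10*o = (o - 5)*(o^3 - o^2 - 2*o) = o*(o - 5)*(o^2 - o - 2) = o*(o - 5)*(o - 2)*(o + 1)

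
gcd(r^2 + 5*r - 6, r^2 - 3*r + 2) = r - 1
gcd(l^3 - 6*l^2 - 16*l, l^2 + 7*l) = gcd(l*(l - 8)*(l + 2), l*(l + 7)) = l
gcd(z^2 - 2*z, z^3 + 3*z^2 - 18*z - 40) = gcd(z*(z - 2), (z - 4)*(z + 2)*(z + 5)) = 1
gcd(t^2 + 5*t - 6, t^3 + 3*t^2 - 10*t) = 1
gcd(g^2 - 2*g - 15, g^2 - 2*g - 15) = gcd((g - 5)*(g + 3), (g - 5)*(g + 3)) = g^2 - 2*g - 15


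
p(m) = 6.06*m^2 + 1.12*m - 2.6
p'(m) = 12.12*m + 1.12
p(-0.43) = -1.96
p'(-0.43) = -4.09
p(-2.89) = 44.78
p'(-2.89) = -33.91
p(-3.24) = 57.39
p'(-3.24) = -38.15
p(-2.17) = 23.51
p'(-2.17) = -25.18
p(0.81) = 2.28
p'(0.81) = 10.94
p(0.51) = -0.45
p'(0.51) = 7.30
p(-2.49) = 32.18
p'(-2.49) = -29.06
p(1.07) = 5.54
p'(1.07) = 14.09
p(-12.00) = 856.60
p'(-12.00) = -144.32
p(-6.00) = 208.84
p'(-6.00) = -71.60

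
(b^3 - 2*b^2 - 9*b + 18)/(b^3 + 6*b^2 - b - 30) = (b - 3)/(b + 5)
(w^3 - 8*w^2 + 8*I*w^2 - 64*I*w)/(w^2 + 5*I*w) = (w^2 + 8*w*(-1 + I) - 64*I)/(w + 5*I)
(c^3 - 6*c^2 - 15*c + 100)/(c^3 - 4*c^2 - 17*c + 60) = (c - 5)/(c - 3)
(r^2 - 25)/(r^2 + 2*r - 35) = (r + 5)/(r + 7)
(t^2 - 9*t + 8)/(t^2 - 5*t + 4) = (t - 8)/(t - 4)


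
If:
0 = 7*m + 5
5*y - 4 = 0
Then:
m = -5/7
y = 4/5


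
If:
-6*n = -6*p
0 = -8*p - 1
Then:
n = -1/8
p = -1/8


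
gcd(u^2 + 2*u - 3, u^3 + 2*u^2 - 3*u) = u^2 + 2*u - 3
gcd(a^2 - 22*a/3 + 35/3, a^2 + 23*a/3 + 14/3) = 1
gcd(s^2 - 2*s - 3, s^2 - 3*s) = s - 3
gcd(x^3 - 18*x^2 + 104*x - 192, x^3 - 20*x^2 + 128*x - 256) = x^2 - 12*x + 32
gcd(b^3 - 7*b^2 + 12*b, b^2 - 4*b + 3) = b - 3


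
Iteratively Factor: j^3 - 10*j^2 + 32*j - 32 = (j - 4)*(j^2 - 6*j + 8) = (j - 4)^2*(j - 2)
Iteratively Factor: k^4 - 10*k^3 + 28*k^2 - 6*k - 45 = (k + 1)*(k^3 - 11*k^2 + 39*k - 45) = (k - 3)*(k + 1)*(k^2 - 8*k + 15) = (k - 5)*(k - 3)*(k + 1)*(k - 3)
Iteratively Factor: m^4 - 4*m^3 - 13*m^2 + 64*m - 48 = (m + 4)*(m^3 - 8*m^2 + 19*m - 12) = (m - 4)*(m + 4)*(m^2 - 4*m + 3) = (m - 4)*(m - 3)*(m + 4)*(m - 1)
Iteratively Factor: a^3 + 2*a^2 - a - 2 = (a + 1)*(a^2 + a - 2) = (a + 1)*(a + 2)*(a - 1)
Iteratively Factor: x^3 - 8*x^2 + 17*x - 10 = (x - 5)*(x^2 - 3*x + 2) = (x - 5)*(x - 2)*(x - 1)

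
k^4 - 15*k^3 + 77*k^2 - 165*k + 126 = (k - 7)*(k - 3)^2*(k - 2)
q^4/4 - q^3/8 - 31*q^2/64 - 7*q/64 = q*(q/4 + 1/4)*(q - 7/4)*(q + 1/4)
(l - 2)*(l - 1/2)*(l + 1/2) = l^3 - 2*l^2 - l/4 + 1/2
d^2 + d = d*(d + 1)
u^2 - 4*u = u*(u - 4)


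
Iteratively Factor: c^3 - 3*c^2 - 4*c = (c - 4)*(c^2 + c) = c*(c - 4)*(c + 1)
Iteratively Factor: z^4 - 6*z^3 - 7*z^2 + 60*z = (z + 3)*(z^3 - 9*z^2 + 20*z) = z*(z + 3)*(z^2 - 9*z + 20) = z*(z - 5)*(z + 3)*(z - 4)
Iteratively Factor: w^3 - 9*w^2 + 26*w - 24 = (w - 2)*(w^2 - 7*w + 12) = (w - 3)*(w - 2)*(w - 4)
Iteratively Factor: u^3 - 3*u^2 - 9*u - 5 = (u + 1)*(u^2 - 4*u - 5) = (u + 1)^2*(u - 5)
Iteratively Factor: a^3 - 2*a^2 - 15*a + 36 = (a - 3)*(a^2 + a - 12) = (a - 3)^2*(a + 4)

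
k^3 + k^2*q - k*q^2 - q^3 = (k - q)*(k + q)^2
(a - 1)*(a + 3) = a^2 + 2*a - 3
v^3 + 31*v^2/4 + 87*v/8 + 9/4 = (v + 1/4)*(v + 3/2)*(v + 6)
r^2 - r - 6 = (r - 3)*(r + 2)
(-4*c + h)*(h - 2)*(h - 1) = -4*c*h^2 + 12*c*h - 8*c + h^3 - 3*h^2 + 2*h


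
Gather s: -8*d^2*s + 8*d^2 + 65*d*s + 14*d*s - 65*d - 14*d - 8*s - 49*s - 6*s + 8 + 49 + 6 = 8*d^2 - 79*d + s*(-8*d^2 + 79*d - 63) + 63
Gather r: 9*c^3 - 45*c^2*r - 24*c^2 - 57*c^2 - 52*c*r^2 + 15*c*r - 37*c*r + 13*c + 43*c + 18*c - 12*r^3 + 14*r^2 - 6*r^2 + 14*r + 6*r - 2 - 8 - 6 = 9*c^3 - 81*c^2 + 74*c - 12*r^3 + r^2*(8 - 52*c) + r*(-45*c^2 - 22*c + 20) - 16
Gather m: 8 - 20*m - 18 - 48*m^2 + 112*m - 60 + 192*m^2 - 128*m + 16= 144*m^2 - 36*m - 54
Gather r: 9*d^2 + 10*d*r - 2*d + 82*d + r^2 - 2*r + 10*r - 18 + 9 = 9*d^2 + 80*d + r^2 + r*(10*d + 8) - 9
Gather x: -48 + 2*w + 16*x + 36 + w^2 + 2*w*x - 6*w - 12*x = w^2 - 4*w + x*(2*w + 4) - 12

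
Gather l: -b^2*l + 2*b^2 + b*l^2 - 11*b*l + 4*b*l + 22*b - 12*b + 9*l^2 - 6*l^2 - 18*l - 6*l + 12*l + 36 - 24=2*b^2 + 10*b + l^2*(b + 3) + l*(-b^2 - 7*b - 12) + 12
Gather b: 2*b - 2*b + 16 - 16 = 0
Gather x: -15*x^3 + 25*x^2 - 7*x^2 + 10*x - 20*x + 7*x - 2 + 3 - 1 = -15*x^3 + 18*x^2 - 3*x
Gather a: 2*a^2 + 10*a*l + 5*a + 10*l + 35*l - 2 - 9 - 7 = 2*a^2 + a*(10*l + 5) + 45*l - 18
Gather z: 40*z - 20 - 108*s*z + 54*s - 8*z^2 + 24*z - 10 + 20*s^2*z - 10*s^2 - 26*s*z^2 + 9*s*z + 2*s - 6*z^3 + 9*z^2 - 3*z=-10*s^2 + 56*s - 6*z^3 + z^2*(1 - 26*s) + z*(20*s^2 - 99*s + 61) - 30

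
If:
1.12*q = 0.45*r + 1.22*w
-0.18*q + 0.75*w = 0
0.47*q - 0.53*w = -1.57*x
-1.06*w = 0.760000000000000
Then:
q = -2.99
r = -5.49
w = -0.72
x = 0.65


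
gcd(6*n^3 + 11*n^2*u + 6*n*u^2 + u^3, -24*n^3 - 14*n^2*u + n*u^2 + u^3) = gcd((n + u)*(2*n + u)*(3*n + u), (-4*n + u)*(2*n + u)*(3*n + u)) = 6*n^2 + 5*n*u + u^2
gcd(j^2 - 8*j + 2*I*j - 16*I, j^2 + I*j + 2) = j + 2*I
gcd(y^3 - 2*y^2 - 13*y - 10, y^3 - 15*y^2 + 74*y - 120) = y - 5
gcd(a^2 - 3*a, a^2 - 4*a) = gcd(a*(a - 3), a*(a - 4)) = a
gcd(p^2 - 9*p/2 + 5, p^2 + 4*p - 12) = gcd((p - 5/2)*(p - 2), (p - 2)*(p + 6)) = p - 2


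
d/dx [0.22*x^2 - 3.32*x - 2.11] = 0.44*x - 3.32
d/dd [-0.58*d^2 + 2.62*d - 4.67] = 2.62 - 1.16*d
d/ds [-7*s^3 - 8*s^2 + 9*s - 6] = -21*s^2 - 16*s + 9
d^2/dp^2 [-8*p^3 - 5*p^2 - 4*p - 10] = -48*p - 10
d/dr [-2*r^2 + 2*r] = 2 - 4*r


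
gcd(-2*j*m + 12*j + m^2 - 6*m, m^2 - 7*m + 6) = m - 6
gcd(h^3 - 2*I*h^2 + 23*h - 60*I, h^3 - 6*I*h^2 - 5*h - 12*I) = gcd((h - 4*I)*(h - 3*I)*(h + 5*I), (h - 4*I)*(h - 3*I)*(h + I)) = h^2 - 7*I*h - 12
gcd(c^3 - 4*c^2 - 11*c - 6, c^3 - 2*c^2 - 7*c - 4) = c^2 + 2*c + 1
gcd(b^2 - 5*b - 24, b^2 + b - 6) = b + 3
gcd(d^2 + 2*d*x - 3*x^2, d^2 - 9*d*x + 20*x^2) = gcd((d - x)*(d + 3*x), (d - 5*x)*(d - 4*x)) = 1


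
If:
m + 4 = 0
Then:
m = -4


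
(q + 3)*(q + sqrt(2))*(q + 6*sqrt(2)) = q^3 + 3*q^2 + 7*sqrt(2)*q^2 + 12*q + 21*sqrt(2)*q + 36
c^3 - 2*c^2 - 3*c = c*(c - 3)*(c + 1)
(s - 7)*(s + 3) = s^2 - 4*s - 21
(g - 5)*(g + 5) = g^2 - 25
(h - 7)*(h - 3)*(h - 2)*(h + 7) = h^4 - 5*h^3 - 43*h^2 + 245*h - 294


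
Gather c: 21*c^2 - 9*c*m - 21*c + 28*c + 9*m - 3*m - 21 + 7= 21*c^2 + c*(7 - 9*m) + 6*m - 14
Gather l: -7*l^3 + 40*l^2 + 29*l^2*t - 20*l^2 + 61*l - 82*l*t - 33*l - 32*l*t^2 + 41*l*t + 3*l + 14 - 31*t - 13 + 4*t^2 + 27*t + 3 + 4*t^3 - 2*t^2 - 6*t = -7*l^3 + l^2*(29*t + 20) + l*(-32*t^2 - 41*t + 31) + 4*t^3 + 2*t^2 - 10*t + 4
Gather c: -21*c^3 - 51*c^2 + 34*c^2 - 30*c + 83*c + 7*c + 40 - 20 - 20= -21*c^3 - 17*c^2 + 60*c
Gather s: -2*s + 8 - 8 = -2*s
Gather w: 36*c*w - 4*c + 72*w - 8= -4*c + w*(36*c + 72) - 8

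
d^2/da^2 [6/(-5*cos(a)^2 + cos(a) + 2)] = 6*(-100*sin(a)^4 + 91*sin(a)^2 - 67*cos(a)/4 + 15*cos(3*a)/4 + 31)/(5*sin(a)^2 + cos(a) - 3)^3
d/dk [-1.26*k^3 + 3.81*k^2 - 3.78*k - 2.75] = -3.78*k^2 + 7.62*k - 3.78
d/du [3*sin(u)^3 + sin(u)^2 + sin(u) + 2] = (9*sin(u)^2 + 2*sin(u) + 1)*cos(u)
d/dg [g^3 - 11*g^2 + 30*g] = 3*g^2 - 22*g + 30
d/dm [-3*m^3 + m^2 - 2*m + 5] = -9*m^2 + 2*m - 2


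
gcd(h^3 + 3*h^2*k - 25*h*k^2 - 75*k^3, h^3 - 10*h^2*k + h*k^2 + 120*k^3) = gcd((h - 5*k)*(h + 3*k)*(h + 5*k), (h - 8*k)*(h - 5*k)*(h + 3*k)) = h^2 - 2*h*k - 15*k^2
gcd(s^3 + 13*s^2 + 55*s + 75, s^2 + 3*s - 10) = s + 5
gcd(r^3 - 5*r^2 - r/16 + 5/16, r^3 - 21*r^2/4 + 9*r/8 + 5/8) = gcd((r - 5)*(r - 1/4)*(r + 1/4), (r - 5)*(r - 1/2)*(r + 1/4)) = r^2 - 19*r/4 - 5/4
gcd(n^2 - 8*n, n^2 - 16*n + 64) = n - 8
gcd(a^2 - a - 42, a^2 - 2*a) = 1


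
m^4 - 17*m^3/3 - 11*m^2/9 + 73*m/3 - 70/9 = (m - 5)*(m - 7/3)*(m - 1/3)*(m + 2)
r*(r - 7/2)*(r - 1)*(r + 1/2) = r^4 - 4*r^3 + 5*r^2/4 + 7*r/4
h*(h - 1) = h^2 - h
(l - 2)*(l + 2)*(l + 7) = l^3 + 7*l^2 - 4*l - 28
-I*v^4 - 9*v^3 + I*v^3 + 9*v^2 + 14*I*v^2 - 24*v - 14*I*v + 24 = (v - 6*I)*(v - 4*I)*(v + I)*(-I*v + I)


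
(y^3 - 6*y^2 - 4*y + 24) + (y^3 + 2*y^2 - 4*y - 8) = 2*y^3 - 4*y^2 - 8*y + 16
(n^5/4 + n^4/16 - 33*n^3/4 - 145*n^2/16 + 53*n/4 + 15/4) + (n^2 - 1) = n^5/4 + n^4/16 - 33*n^3/4 - 129*n^2/16 + 53*n/4 + 11/4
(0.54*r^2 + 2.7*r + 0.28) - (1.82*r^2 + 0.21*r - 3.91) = -1.28*r^2 + 2.49*r + 4.19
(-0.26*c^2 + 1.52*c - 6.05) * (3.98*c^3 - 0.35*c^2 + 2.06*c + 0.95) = -1.0348*c^5 + 6.1406*c^4 - 25.1466*c^3 + 5.0017*c^2 - 11.019*c - 5.7475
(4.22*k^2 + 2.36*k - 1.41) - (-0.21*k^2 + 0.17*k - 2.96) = 4.43*k^2 + 2.19*k + 1.55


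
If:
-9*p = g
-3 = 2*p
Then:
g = 27/2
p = -3/2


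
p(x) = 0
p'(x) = 0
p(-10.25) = 0.00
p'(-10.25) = 0.00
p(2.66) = 0.00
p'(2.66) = 0.00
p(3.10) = 0.00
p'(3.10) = 0.00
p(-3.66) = 0.00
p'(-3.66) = 0.00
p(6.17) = 0.00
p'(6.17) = 0.00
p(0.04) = 0.00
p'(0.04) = 0.00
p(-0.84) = 0.00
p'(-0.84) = 0.00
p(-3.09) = 0.00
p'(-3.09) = 0.00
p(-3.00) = 0.00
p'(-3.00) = 0.00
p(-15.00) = 0.00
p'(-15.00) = 0.00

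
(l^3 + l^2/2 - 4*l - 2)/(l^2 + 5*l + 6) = (l^2 - 3*l/2 - 1)/(l + 3)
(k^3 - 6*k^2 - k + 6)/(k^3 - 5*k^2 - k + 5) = (k - 6)/(k - 5)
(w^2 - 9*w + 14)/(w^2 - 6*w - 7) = (w - 2)/(w + 1)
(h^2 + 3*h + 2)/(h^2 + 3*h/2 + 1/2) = 2*(h + 2)/(2*h + 1)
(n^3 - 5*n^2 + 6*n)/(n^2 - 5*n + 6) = n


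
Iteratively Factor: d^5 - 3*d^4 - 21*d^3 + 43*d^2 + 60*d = (d - 5)*(d^4 + 2*d^3 - 11*d^2 - 12*d) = (d - 5)*(d + 4)*(d^3 - 2*d^2 - 3*d) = d*(d - 5)*(d + 4)*(d^2 - 2*d - 3) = d*(d - 5)*(d - 3)*(d + 4)*(d + 1)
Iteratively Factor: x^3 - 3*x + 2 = (x + 2)*(x^2 - 2*x + 1) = (x - 1)*(x + 2)*(x - 1)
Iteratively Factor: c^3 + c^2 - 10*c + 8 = (c - 1)*(c^2 + 2*c - 8) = (c - 2)*(c - 1)*(c + 4)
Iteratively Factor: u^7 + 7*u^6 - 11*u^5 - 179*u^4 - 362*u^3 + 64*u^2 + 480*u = (u - 1)*(u^6 + 8*u^5 - 3*u^4 - 182*u^3 - 544*u^2 - 480*u) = (u - 1)*(u + 4)*(u^5 + 4*u^4 - 19*u^3 - 106*u^2 - 120*u) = (u - 1)*(u + 3)*(u + 4)*(u^4 + u^3 - 22*u^2 - 40*u) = (u - 1)*(u + 3)*(u + 4)^2*(u^3 - 3*u^2 - 10*u) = u*(u - 1)*(u + 3)*(u + 4)^2*(u^2 - 3*u - 10) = u*(u - 1)*(u + 2)*(u + 3)*(u + 4)^2*(u - 5)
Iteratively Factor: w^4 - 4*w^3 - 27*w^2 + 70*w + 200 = (w - 5)*(w^3 + w^2 - 22*w - 40) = (w - 5)*(w + 4)*(w^2 - 3*w - 10) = (w - 5)^2*(w + 4)*(w + 2)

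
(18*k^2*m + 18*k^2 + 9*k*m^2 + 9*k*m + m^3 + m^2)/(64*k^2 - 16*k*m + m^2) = (18*k^2*m + 18*k^2 + 9*k*m^2 + 9*k*m + m^3 + m^2)/(64*k^2 - 16*k*m + m^2)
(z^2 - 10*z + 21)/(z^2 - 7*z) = (z - 3)/z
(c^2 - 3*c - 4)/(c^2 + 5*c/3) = 3*(c^2 - 3*c - 4)/(c*(3*c + 5))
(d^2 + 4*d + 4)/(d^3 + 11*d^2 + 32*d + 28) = 1/(d + 7)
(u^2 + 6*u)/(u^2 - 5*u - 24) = u*(u + 6)/(u^2 - 5*u - 24)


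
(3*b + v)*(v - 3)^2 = 3*b*v^2 - 18*b*v + 27*b + v^3 - 6*v^2 + 9*v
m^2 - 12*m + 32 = (m - 8)*(m - 4)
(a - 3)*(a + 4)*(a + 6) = a^3 + 7*a^2 - 6*a - 72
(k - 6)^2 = k^2 - 12*k + 36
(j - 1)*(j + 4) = j^2 + 3*j - 4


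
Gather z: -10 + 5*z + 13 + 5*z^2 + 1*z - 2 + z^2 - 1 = 6*z^2 + 6*z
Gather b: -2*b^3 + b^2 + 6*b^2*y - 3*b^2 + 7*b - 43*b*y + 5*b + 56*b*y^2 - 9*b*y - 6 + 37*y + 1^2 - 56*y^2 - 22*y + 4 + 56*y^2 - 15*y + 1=-2*b^3 + b^2*(6*y - 2) + b*(56*y^2 - 52*y + 12)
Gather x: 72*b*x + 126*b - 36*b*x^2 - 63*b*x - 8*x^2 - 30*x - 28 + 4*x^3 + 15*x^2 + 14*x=126*b + 4*x^3 + x^2*(7 - 36*b) + x*(9*b - 16) - 28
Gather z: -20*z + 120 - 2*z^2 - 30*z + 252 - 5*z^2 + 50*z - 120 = 252 - 7*z^2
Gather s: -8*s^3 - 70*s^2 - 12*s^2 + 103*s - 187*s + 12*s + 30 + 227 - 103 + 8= -8*s^3 - 82*s^2 - 72*s + 162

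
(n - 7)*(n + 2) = n^2 - 5*n - 14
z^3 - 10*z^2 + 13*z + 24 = (z - 8)*(z - 3)*(z + 1)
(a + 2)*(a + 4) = a^2 + 6*a + 8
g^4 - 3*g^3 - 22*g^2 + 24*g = g*(g - 6)*(g - 1)*(g + 4)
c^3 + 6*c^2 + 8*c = c*(c + 2)*(c + 4)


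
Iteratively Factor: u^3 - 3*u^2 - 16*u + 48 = (u - 3)*(u^2 - 16) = (u - 4)*(u - 3)*(u + 4)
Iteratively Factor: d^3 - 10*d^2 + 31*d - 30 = (d - 5)*(d^2 - 5*d + 6) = (d - 5)*(d - 3)*(d - 2)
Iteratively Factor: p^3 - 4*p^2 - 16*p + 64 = (p + 4)*(p^2 - 8*p + 16) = (p - 4)*(p + 4)*(p - 4)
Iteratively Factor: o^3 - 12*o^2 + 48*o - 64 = (o - 4)*(o^2 - 8*o + 16) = (o - 4)^2*(o - 4)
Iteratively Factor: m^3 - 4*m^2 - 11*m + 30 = (m - 5)*(m^2 + m - 6) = (m - 5)*(m - 2)*(m + 3)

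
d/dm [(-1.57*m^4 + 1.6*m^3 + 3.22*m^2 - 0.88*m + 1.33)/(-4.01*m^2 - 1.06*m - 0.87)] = (12.5914*m^5 - 1.4234*m^4 + 2.0716*m^3 - 11.118*m^2 + 5.0638*m + 2.1754)/(16.0801*m^4 + 8.5012*m^3 + 8.101*m^2 + 1.8444*m + 0.7569)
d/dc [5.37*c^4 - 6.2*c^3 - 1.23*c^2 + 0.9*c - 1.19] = 21.48*c^3 - 18.6*c^2 - 2.46*c + 0.9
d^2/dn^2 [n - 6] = 0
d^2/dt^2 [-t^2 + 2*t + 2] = -2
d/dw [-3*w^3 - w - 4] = -9*w^2 - 1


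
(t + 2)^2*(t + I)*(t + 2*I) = t^4 + 4*t^3 + 3*I*t^3 + 2*t^2 + 12*I*t^2 - 8*t + 12*I*t - 8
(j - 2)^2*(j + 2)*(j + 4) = j^4 + 2*j^3 - 12*j^2 - 8*j + 32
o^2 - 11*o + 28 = (o - 7)*(o - 4)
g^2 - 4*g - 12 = (g - 6)*(g + 2)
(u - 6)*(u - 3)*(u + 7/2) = u^3 - 11*u^2/2 - 27*u/2 + 63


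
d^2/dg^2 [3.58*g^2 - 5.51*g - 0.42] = 7.16000000000000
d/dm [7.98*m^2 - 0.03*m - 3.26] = 15.96*m - 0.03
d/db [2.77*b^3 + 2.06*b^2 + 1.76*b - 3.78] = 8.31*b^2 + 4.12*b + 1.76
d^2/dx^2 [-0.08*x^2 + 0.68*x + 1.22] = -0.160000000000000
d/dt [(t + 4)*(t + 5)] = 2*t + 9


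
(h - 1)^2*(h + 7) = h^3 + 5*h^2 - 13*h + 7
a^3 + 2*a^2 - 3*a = a*(a - 1)*(a + 3)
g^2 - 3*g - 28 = (g - 7)*(g + 4)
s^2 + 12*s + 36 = (s + 6)^2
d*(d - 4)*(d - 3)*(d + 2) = d^4 - 5*d^3 - 2*d^2 + 24*d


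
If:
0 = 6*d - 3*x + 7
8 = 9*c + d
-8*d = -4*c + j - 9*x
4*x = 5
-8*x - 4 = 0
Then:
No Solution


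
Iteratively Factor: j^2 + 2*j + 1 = (j + 1)*(j + 1)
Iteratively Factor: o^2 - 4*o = (o - 4)*(o)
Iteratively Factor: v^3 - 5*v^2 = (v)*(v^2 - 5*v) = v*(v - 5)*(v)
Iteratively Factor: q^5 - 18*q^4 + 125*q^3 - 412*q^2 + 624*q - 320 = (q - 4)*(q^4 - 14*q^3 + 69*q^2 - 136*q + 80) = (q - 4)^2*(q^3 - 10*q^2 + 29*q - 20) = (q - 4)^2*(q - 1)*(q^2 - 9*q + 20) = (q - 4)^3*(q - 1)*(q - 5)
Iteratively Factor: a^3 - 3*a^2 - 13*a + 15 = (a - 5)*(a^2 + 2*a - 3) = (a - 5)*(a - 1)*(a + 3)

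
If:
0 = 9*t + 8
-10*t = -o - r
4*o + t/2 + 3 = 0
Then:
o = -23/36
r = -33/4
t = -8/9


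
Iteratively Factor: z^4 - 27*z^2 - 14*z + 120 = (z - 5)*(z^3 + 5*z^2 - 2*z - 24) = (z - 5)*(z + 4)*(z^2 + z - 6) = (z - 5)*(z - 2)*(z + 4)*(z + 3)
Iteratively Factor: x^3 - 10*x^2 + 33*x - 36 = (x - 3)*(x^2 - 7*x + 12) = (x - 3)^2*(x - 4)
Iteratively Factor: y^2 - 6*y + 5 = (y - 1)*(y - 5)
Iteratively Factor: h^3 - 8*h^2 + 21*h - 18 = (h - 3)*(h^2 - 5*h + 6) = (h - 3)^2*(h - 2)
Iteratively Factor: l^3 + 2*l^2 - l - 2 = (l - 1)*(l^2 + 3*l + 2) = (l - 1)*(l + 1)*(l + 2)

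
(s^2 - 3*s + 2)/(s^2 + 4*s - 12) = (s - 1)/(s + 6)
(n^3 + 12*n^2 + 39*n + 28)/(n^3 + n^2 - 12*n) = (n^2 + 8*n + 7)/(n*(n - 3))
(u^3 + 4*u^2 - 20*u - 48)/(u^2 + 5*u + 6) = (u^2 + 2*u - 24)/(u + 3)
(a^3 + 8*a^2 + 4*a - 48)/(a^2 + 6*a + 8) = (a^2 + 4*a - 12)/(a + 2)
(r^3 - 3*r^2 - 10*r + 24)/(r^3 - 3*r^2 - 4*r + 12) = (r^2 - r - 12)/(r^2 - r - 6)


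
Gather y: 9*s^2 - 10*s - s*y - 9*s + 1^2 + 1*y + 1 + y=9*s^2 - 19*s + y*(2 - s) + 2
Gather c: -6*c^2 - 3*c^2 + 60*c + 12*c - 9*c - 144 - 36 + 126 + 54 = -9*c^2 + 63*c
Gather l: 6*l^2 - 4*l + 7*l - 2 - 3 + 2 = 6*l^2 + 3*l - 3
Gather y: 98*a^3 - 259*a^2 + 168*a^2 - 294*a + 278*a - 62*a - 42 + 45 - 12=98*a^3 - 91*a^2 - 78*a - 9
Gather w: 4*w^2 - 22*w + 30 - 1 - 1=4*w^2 - 22*w + 28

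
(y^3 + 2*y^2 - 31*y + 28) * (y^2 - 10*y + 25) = y^5 - 8*y^4 - 26*y^3 + 388*y^2 - 1055*y + 700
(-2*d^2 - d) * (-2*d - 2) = 4*d^3 + 6*d^2 + 2*d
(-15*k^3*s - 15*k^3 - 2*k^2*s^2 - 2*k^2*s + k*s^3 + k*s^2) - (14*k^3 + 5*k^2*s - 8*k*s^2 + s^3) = -15*k^3*s - 29*k^3 - 2*k^2*s^2 - 7*k^2*s + k*s^3 + 9*k*s^2 - s^3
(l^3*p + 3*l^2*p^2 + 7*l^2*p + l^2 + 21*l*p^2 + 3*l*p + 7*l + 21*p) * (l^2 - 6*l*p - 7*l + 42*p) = l^5*p - 3*l^4*p^2 + l^4 - 18*l^3*p^3 - 52*l^3*p + 129*l^2*p^2 - 49*l^2 + 882*l*p^3 + 147*l*p + 882*p^2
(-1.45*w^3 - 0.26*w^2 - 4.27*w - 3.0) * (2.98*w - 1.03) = -4.321*w^4 + 0.7187*w^3 - 12.4568*w^2 - 4.5419*w + 3.09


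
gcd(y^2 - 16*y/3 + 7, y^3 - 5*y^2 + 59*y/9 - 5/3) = y - 3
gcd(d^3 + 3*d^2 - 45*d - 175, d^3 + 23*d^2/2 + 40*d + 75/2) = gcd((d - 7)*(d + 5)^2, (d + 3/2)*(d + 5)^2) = d^2 + 10*d + 25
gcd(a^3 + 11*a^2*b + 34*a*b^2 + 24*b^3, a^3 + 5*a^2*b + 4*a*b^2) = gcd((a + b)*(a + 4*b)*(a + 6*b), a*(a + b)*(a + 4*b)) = a^2 + 5*a*b + 4*b^2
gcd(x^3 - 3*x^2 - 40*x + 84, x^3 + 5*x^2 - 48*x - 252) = x^2 - x - 42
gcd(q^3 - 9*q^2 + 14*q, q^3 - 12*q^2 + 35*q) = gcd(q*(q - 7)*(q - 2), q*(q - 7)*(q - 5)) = q^2 - 7*q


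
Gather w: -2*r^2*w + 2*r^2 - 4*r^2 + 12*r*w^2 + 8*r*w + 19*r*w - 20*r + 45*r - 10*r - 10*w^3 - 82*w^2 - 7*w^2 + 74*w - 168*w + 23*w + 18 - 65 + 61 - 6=-2*r^2 + 15*r - 10*w^3 + w^2*(12*r - 89) + w*(-2*r^2 + 27*r - 71) + 8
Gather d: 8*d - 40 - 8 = 8*d - 48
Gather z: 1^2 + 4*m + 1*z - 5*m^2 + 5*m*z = -5*m^2 + 4*m + z*(5*m + 1) + 1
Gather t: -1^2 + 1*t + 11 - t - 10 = 0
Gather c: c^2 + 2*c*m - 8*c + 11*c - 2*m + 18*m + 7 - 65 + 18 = c^2 + c*(2*m + 3) + 16*m - 40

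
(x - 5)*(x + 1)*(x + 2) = x^3 - 2*x^2 - 13*x - 10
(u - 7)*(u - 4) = u^2 - 11*u + 28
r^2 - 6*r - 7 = (r - 7)*(r + 1)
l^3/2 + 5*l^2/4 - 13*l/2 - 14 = (l/2 + 1)*(l - 7/2)*(l + 4)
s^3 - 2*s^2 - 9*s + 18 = (s - 3)*(s - 2)*(s + 3)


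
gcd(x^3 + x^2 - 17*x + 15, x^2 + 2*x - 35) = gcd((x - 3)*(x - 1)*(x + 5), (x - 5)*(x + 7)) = 1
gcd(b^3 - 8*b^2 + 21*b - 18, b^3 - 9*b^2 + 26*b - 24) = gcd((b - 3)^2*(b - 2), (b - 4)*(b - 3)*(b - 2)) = b^2 - 5*b + 6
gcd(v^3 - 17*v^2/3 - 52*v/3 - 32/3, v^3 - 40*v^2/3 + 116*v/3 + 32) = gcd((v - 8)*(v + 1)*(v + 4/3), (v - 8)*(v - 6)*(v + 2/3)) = v - 8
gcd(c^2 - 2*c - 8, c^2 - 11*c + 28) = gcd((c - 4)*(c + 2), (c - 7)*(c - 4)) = c - 4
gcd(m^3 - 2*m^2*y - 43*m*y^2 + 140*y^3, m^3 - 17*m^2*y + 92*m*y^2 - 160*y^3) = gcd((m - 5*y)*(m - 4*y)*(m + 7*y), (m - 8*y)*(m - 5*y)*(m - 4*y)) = m^2 - 9*m*y + 20*y^2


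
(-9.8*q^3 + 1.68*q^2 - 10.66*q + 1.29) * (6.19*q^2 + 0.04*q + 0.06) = -60.662*q^5 + 10.0072*q^4 - 66.5062*q^3 + 7.6595*q^2 - 0.588*q + 0.0774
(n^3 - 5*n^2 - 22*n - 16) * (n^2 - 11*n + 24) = n^5 - 16*n^4 + 57*n^3 + 106*n^2 - 352*n - 384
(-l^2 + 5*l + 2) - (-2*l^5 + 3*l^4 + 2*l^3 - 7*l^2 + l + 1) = 2*l^5 - 3*l^4 - 2*l^3 + 6*l^2 + 4*l + 1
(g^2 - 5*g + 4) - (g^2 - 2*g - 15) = 19 - 3*g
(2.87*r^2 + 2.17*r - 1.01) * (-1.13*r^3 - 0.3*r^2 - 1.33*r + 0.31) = -3.2431*r^5 - 3.3131*r^4 - 3.3268*r^3 - 1.6934*r^2 + 2.016*r - 0.3131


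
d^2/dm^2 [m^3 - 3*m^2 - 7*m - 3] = 6*m - 6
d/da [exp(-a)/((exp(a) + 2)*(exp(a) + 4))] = (-3*exp(2*a) - 12*exp(a) - 8)*exp(-a)/(exp(4*a) + 12*exp(3*a) + 52*exp(2*a) + 96*exp(a) + 64)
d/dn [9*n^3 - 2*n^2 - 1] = n*(27*n - 4)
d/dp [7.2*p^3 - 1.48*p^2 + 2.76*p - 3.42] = 21.6*p^2 - 2.96*p + 2.76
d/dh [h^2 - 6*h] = 2*h - 6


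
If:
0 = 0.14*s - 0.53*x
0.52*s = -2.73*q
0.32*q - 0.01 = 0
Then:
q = 0.03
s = -0.16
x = -0.04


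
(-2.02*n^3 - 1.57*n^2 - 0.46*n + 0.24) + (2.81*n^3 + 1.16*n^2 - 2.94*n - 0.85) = 0.79*n^3 - 0.41*n^2 - 3.4*n - 0.61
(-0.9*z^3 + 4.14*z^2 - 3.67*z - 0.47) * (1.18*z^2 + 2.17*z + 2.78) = -1.062*z^5 + 2.9322*z^4 + 2.1512*z^3 + 2.9907*z^2 - 11.2225*z - 1.3066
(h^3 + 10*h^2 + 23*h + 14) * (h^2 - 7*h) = h^5 + 3*h^4 - 47*h^3 - 147*h^2 - 98*h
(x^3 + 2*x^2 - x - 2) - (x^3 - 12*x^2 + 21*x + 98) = 14*x^2 - 22*x - 100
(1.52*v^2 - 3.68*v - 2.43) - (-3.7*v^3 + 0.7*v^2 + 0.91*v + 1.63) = 3.7*v^3 + 0.82*v^2 - 4.59*v - 4.06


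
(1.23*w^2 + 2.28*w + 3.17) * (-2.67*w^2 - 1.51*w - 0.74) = -3.2841*w^4 - 7.9449*w^3 - 12.8169*w^2 - 6.4739*w - 2.3458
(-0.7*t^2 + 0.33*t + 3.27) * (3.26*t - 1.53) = -2.282*t^3 + 2.1468*t^2 + 10.1553*t - 5.0031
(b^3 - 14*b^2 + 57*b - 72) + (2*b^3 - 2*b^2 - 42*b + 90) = 3*b^3 - 16*b^2 + 15*b + 18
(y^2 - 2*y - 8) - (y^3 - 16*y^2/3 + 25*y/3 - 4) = -y^3 + 19*y^2/3 - 31*y/3 - 4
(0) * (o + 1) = 0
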